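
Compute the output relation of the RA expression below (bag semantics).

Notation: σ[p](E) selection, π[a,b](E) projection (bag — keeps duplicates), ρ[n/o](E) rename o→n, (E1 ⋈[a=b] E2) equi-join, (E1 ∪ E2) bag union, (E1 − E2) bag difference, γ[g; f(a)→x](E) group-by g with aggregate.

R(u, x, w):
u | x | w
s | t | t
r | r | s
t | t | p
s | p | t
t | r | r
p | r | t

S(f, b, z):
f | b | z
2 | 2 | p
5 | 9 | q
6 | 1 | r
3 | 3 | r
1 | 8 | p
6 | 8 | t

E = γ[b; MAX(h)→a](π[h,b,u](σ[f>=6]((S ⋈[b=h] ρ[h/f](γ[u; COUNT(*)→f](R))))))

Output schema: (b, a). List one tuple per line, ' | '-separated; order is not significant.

Stepwise |·|:
  S → 6
  R → 6
  γ[u; COUNT(*)→f](R) → 4
  ρ[h/f](γ[u; COUNT(*)→f](R)) → 4
  (S ⋈[b=h] ρ[h/f](γ[u; COUNT(*)→f](R))) → 4
  σ[f>=6]((S ⋈[b=h] ρ[h/f](γ[u; COUNT(*)→f](R)))) → 2
  π[h,b,u](σ[f>=6]((S ⋈[b=h] ρ[h/f](γ[u; COUNT(*)→f](R))))) → 2
  γ[b; MAX(h)→a](π[h,b,u](σ[f>=6]((S ⋈[b=h] ρ[h/f](γ[u; COUNT(*)→f](R)))))) → 1

== RESULT ==
b | a
1 | 1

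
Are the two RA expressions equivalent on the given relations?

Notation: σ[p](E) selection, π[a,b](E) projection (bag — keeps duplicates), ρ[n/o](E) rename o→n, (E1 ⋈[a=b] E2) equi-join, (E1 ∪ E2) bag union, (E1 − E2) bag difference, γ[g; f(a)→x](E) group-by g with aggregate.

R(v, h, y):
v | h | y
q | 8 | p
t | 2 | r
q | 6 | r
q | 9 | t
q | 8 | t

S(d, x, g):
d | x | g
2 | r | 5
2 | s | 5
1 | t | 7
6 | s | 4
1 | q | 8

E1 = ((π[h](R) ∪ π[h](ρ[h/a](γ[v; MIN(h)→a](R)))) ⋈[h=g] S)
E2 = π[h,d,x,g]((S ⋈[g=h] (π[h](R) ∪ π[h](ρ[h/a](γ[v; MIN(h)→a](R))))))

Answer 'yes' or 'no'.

E1 stepwise |·|:
  R → 5
  π[h](R) → 5
  R → 5
  γ[v; MIN(h)→a](R) → 2
  ρ[h/a](γ[v; MIN(h)→a](R)) → 2
  π[h](ρ[h/a](γ[v; MIN(h)→a](R))) → 2
  (π[h](R) ∪ π[h](ρ[h/a](γ[v; MIN(h)→a](R)))) → 7
  S → 5
  ((π[h](R) ∪ π[h](ρ[h/a](γ[v; MIN(h)→a](R)))) ⋈[h=g] S) → 2
E2 stepwise |·|:
  S → 5
  R → 5
  π[h](R) → 5
  R → 5
  γ[v; MIN(h)→a](R) → 2
  ρ[h/a](γ[v; MIN(h)→a](R)) → 2
  π[h](ρ[h/a](γ[v; MIN(h)→a](R))) → 2
  (π[h](R) ∪ π[h](ρ[h/a](γ[v; MIN(h)→a](R)))) → 7
  (S ⋈[g=h] (π[h](R) ∪ π[h](ρ[h/a](γ[v; MIN(h)→a](R))))) → 2
  π[h,d,x,g]((S ⋈[g=h] (π[h](R) ∪ π[h](ρ[h/a](γ[v; MIN(h)→a](R)))))) → 2

E1 and E2 produce the same multiset:
h | d | x | g
8 | 1 | q | 8
8 | 1 | q | 8

yes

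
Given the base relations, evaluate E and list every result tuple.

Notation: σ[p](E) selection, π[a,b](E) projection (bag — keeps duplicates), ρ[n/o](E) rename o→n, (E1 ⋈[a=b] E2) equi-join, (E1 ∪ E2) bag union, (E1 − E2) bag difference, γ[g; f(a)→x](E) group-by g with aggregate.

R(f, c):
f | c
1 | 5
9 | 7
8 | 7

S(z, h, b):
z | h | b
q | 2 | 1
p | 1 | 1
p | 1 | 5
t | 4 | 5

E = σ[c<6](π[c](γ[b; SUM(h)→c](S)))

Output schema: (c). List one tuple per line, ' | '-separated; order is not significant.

Stepwise |·|:
  S → 4
  γ[b; SUM(h)→c](S) → 2
  π[c](γ[b; SUM(h)→c](S)) → 2
  σ[c<6](π[c](γ[b; SUM(h)→c](S))) → 2

== RESULT ==
c
3
5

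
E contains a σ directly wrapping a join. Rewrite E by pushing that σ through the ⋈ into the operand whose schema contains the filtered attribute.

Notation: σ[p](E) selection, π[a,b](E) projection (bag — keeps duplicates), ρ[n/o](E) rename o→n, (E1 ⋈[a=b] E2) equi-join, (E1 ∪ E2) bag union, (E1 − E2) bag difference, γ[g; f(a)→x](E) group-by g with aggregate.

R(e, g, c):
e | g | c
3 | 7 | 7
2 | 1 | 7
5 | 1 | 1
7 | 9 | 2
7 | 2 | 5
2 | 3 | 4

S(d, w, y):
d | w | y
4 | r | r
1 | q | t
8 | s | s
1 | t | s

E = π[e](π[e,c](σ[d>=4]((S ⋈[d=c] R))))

σ filters on d, owned by the left side.
E' = π[e](π[e,c]((σ[d>=4](S) ⋈[d=c] R)))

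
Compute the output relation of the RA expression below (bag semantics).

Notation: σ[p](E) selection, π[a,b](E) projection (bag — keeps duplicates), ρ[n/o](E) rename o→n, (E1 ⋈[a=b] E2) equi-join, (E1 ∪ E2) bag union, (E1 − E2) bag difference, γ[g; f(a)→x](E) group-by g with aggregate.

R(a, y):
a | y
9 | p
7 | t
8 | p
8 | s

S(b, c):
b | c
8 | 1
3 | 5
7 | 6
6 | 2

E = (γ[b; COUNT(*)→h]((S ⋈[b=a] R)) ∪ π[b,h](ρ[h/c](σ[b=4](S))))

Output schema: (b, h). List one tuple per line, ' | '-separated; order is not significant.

Per-node cardinality:
  S → 4
  R → 4
  (S ⋈[b=a] R) → 3
  γ[b; COUNT(*)→h]((S ⋈[b=a] R)) → 2
  S → 4
  σ[b=4](S) → 0
  ρ[h/c](σ[b=4](S)) → 0
  π[b,h](ρ[h/c](σ[b=4](S))) → 0
  (γ[b; COUNT(*)→h]((S ⋈[b=a] R)) ∪ π[b,h](ρ[h/c](σ[b=4](S)))) → 2

== RESULT ==
b | h
7 | 1
8 | 2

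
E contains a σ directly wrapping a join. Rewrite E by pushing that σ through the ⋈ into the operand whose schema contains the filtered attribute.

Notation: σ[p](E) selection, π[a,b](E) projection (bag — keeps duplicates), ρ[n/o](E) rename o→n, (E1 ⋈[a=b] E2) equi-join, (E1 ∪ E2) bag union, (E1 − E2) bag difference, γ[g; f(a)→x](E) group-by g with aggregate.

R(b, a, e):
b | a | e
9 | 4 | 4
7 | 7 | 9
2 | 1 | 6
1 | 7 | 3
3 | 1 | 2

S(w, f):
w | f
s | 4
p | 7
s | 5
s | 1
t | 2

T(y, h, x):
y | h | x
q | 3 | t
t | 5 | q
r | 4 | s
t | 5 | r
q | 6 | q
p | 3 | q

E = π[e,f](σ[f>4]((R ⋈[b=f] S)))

σ filters on f, owned by the right side.
E' = π[e,f]((R ⋈[b=f] σ[f>4](S)))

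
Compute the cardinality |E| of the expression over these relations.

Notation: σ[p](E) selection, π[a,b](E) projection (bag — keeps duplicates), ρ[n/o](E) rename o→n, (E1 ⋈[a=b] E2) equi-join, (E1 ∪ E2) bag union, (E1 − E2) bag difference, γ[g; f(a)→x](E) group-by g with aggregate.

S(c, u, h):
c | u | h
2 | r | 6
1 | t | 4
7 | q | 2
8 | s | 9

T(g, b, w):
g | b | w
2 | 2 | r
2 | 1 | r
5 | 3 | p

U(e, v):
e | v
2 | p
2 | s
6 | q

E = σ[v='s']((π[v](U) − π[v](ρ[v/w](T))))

Per-node cardinality:
  U → 3
  π[v](U) → 3
  T → 3
  ρ[v/w](T) → 3
  π[v](ρ[v/w](T)) → 3
  (π[v](U) − π[v](ρ[v/w](T))) → 2
  σ[v='s']((π[v](U) − π[v](ρ[v/w](T)))) → 1

|E| = 1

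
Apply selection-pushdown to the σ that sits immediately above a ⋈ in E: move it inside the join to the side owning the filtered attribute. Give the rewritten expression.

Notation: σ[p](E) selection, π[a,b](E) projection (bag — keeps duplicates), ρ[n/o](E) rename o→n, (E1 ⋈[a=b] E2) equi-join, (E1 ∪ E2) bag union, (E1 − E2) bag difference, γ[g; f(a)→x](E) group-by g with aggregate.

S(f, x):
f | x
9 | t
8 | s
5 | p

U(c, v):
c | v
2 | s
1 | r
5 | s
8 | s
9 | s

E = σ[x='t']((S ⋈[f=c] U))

σ filters on x, owned by the left side.
E' = (σ[x='t'](S) ⋈[f=c] U)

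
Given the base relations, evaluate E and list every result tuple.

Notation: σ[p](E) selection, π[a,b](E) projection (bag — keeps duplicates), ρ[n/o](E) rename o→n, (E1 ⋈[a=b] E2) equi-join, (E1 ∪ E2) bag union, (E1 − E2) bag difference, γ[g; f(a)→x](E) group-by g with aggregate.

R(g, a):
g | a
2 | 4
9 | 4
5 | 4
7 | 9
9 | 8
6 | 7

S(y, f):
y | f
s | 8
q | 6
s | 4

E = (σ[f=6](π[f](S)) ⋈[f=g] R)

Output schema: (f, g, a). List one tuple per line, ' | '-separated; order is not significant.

Row counts bottom-up:
  S → 3
  π[f](S) → 3
  σ[f=6](π[f](S)) → 1
  R → 6
  (σ[f=6](π[f](S)) ⋈[f=g] R) → 1

== RESULT ==
f | g | a
6 | 6 | 7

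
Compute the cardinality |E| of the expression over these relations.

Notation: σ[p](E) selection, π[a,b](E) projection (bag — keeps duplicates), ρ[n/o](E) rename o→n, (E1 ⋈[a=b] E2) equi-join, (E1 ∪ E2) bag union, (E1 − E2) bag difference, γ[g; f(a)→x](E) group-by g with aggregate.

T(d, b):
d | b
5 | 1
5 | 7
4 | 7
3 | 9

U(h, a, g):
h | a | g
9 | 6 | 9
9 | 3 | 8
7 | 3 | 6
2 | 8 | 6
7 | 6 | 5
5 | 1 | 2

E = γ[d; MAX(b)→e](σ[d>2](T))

Per-node cardinality:
  T → 4
  σ[d>2](T) → 4
  γ[d; MAX(b)→e](σ[d>2](T)) → 3

|E| = 3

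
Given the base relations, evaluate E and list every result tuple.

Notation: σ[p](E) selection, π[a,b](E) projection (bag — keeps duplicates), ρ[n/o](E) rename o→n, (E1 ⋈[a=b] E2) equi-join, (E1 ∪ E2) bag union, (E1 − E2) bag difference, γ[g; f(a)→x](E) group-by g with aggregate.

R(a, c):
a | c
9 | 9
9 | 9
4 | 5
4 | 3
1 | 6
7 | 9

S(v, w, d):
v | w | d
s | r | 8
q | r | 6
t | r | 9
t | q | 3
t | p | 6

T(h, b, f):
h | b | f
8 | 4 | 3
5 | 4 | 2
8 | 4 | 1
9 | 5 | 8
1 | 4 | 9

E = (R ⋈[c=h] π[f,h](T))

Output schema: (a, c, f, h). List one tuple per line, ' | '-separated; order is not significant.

Stepwise |·|:
  R → 6
  T → 5
  π[f,h](T) → 5
  (R ⋈[c=h] π[f,h](T)) → 4

== RESULT ==
a | c | f | h
4 | 5 | 2 | 5
7 | 9 | 8 | 9
9 | 9 | 8 | 9
9 | 9 | 8 | 9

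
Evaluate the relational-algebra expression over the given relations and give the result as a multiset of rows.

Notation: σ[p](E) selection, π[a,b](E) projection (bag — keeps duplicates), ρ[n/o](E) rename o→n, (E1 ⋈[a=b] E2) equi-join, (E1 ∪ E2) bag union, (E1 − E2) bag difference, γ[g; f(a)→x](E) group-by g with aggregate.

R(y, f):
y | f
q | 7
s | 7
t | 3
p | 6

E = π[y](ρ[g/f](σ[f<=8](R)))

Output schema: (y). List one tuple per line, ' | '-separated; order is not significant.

Per-node cardinality:
  R → 4
  σ[f<=8](R) → 4
  ρ[g/f](σ[f<=8](R)) → 4
  π[y](ρ[g/f](σ[f<=8](R))) → 4

== RESULT ==
y
p
q
s
t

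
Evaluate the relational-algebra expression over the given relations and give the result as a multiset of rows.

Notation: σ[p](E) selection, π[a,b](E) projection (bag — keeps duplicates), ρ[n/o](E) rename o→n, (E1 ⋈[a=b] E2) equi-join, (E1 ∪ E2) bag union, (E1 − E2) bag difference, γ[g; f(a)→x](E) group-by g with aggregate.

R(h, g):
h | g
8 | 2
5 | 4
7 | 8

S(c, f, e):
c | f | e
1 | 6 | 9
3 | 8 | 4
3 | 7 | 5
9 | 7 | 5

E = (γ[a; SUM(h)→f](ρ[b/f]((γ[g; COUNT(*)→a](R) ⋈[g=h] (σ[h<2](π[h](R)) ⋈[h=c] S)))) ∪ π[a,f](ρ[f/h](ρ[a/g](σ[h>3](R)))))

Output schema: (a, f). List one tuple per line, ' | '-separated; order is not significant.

Row counts bottom-up:
  R → 3
  γ[g; COUNT(*)→a](R) → 3
  R → 3
  π[h](R) → 3
  σ[h<2](π[h](R)) → 0
  S → 4
  (σ[h<2](π[h](R)) ⋈[h=c] S) → 0
  (γ[g; COUNT(*)→a](R) ⋈[g=h] (σ[h<2](π[h](R)) ⋈[h=c] S)) → 0
  ρ[b/f]((γ[g; COUNT(*)→a](R) ⋈[g=h] (σ[h<2](π[h](R)) ⋈[h=c] S))) → 0
  γ[a; SUM(h)→f](ρ[b/f]((γ[g; COUNT(*)→a](R) ⋈[g=h] (σ[h<2](π[h](R)) ⋈[h=c] S)))) → 0
  R → 3
  σ[h>3](R) → 3
  ρ[a/g](σ[h>3](R)) → 3
  ρ[f/h](ρ[a/g](σ[h>3](R))) → 3
  π[a,f](ρ[f/h](ρ[a/g](σ[h>3](R)))) → 3
  (γ[a; SUM(h)→f](ρ[b/f]((γ[g; COUNT(*)→a](R) ⋈[g=h] (σ[h<2](π[h](R)) ⋈[h=c] S)))) ∪ π[a,f](ρ[f/h](ρ[a/g](σ[h>3](R))))) → 3

== RESULT ==
a | f
2 | 8
4 | 5
8 | 7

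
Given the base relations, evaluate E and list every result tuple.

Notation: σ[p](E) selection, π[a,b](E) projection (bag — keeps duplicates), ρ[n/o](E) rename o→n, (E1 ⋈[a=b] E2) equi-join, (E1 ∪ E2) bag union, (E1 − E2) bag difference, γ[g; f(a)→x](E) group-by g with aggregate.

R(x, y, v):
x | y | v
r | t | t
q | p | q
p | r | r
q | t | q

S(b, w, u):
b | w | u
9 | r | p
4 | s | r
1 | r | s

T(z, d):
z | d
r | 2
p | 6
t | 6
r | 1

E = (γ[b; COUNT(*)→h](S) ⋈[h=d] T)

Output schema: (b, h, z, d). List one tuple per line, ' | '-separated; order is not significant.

Stepwise |·|:
  S → 3
  γ[b; COUNT(*)→h](S) → 3
  T → 4
  (γ[b; COUNT(*)→h](S) ⋈[h=d] T) → 3

== RESULT ==
b | h | z | d
1 | 1 | r | 1
4 | 1 | r | 1
9 | 1 | r | 1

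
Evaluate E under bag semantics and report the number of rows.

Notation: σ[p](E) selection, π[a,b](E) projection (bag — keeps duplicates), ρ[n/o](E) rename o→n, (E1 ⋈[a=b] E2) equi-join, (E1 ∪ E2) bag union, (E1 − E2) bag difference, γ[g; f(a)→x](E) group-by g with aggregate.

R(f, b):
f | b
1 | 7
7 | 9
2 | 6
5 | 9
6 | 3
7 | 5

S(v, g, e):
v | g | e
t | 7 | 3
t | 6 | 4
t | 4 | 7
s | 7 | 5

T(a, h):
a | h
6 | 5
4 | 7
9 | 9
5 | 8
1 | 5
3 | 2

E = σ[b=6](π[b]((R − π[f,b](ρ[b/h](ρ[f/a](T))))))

Subexpression sizes:
  R → 6
  T → 6
  ρ[f/a](T) → 6
  ρ[b/h](ρ[f/a](T)) → 6
  π[f,b](ρ[b/h](ρ[f/a](T))) → 6
  (R − π[f,b](ρ[b/h](ρ[f/a](T)))) → 6
  π[b]((R − π[f,b](ρ[b/h](ρ[f/a](T))))) → 6
  σ[b=6](π[b]((R − π[f,b](ρ[b/h](ρ[f/a](T)))))) → 1

|E| = 1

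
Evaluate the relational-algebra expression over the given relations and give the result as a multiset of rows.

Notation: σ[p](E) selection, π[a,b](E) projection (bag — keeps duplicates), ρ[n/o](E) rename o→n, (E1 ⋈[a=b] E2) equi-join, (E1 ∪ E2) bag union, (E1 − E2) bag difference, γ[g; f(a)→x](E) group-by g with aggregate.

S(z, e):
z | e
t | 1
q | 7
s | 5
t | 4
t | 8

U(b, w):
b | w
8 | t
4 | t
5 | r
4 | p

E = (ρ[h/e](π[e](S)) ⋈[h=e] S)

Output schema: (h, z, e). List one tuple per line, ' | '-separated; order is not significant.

Stepwise |·|:
  S → 5
  π[e](S) → 5
  ρ[h/e](π[e](S)) → 5
  S → 5
  (ρ[h/e](π[e](S)) ⋈[h=e] S) → 5

== RESULT ==
h | z | e
1 | t | 1
4 | t | 4
5 | s | 5
7 | q | 7
8 | t | 8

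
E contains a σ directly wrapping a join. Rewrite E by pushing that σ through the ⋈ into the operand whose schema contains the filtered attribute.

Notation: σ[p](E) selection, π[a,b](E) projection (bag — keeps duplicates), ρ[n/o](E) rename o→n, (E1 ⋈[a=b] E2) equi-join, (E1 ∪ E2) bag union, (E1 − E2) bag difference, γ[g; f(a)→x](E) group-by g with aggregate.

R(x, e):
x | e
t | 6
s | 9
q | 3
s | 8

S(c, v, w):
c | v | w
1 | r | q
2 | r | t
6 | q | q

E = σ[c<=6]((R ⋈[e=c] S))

σ filters on c, owned by the right side.
E' = (R ⋈[e=c] σ[c<=6](S))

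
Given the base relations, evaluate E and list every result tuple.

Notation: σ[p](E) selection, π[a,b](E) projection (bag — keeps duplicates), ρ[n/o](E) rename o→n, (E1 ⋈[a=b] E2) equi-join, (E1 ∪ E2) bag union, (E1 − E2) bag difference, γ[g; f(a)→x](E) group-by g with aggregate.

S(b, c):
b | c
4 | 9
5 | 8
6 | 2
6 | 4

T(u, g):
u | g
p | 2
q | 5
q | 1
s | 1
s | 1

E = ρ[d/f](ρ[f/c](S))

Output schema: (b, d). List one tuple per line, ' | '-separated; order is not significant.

Per-node cardinality:
  S → 4
  ρ[f/c](S) → 4
  ρ[d/f](ρ[f/c](S)) → 4

== RESULT ==
b | d
4 | 9
5 | 8
6 | 2
6 | 4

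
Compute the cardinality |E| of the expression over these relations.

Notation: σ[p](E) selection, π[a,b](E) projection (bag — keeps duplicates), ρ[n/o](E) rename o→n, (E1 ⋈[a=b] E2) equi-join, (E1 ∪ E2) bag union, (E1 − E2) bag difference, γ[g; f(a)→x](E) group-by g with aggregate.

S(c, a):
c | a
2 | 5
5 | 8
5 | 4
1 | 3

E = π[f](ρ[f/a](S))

Stepwise |·|:
  S → 4
  ρ[f/a](S) → 4
  π[f](ρ[f/a](S)) → 4

|E| = 4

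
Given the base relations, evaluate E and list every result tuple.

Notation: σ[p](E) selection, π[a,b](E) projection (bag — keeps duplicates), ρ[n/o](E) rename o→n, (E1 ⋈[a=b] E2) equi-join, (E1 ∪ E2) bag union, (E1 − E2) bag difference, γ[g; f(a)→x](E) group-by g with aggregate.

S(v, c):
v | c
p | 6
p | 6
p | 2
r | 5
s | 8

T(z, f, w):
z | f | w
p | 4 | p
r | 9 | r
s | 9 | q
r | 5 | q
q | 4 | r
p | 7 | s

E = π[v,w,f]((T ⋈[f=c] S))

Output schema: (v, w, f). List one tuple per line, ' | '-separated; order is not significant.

Row counts bottom-up:
  T → 6
  S → 5
  (T ⋈[f=c] S) → 1
  π[v,w,f]((T ⋈[f=c] S)) → 1

== RESULT ==
v | w | f
r | q | 5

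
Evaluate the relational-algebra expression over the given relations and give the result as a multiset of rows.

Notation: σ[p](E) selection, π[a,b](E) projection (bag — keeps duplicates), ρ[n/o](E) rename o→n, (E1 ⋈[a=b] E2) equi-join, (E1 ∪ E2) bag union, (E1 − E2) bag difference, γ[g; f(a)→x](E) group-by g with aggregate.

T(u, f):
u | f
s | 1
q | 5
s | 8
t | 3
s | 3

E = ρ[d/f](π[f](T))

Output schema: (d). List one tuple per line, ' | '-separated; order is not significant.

Row counts bottom-up:
  T → 5
  π[f](T) → 5
  ρ[d/f](π[f](T)) → 5

== RESULT ==
d
1
3
3
5
8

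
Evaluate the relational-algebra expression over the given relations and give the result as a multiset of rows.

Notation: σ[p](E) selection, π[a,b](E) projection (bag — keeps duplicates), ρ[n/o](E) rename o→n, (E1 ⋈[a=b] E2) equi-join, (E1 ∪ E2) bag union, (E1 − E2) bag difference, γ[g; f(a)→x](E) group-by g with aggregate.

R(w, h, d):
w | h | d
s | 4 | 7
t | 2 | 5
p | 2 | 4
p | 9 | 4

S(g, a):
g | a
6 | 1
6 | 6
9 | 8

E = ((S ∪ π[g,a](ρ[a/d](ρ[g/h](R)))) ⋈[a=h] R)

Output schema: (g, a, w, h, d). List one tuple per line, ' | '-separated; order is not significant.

Row counts bottom-up:
  S → 3
  R → 4
  ρ[g/h](R) → 4
  ρ[a/d](ρ[g/h](R)) → 4
  π[g,a](ρ[a/d](ρ[g/h](R))) → 4
  (S ∪ π[g,a](ρ[a/d](ρ[g/h](R)))) → 7
  R → 4
  ((S ∪ π[g,a](ρ[a/d](ρ[g/h](R)))) ⋈[a=h] R) → 2

== RESULT ==
g | a | w | h | d
2 | 4 | s | 4 | 7
9 | 4 | s | 4 | 7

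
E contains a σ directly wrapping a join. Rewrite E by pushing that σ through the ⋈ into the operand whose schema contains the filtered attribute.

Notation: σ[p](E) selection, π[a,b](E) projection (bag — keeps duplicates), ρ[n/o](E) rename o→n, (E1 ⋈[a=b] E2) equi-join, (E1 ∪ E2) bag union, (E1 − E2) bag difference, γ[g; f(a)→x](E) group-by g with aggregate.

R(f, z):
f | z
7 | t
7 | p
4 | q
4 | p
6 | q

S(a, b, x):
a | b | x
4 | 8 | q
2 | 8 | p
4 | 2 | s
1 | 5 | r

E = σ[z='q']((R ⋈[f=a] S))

σ filters on z, owned by the left side.
E' = (σ[z='q'](R) ⋈[f=a] S)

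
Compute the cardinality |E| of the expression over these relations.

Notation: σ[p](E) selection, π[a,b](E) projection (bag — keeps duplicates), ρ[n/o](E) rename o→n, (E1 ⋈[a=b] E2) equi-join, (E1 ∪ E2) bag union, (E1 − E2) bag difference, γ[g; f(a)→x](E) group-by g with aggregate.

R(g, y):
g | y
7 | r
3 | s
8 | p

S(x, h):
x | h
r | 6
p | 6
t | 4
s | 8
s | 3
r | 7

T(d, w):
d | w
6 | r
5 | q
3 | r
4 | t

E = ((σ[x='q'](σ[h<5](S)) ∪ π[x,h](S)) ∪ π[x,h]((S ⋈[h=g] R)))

Per-node cardinality:
  S → 6
  σ[h<5](S) → 2
  σ[x='q'](σ[h<5](S)) → 0
  S → 6
  π[x,h](S) → 6
  (σ[x='q'](σ[h<5](S)) ∪ π[x,h](S)) → 6
  S → 6
  R → 3
  (S ⋈[h=g] R) → 3
  π[x,h]((S ⋈[h=g] R)) → 3
  ((σ[x='q'](σ[h<5](S)) ∪ π[x,h](S)) ∪ π[x,h]((S ⋈[h=g] R))) → 9

|E| = 9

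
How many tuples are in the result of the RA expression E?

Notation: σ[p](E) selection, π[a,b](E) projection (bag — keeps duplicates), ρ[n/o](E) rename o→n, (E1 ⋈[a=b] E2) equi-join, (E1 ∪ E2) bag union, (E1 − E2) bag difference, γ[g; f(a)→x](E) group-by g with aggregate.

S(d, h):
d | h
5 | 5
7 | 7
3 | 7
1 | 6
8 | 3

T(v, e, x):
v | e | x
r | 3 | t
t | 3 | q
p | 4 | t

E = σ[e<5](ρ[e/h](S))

Stepwise |·|:
  S → 5
  ρ[e/h](S) → 5
  σ[e<5](ρ[e/h](S)) → 1

|E| = 1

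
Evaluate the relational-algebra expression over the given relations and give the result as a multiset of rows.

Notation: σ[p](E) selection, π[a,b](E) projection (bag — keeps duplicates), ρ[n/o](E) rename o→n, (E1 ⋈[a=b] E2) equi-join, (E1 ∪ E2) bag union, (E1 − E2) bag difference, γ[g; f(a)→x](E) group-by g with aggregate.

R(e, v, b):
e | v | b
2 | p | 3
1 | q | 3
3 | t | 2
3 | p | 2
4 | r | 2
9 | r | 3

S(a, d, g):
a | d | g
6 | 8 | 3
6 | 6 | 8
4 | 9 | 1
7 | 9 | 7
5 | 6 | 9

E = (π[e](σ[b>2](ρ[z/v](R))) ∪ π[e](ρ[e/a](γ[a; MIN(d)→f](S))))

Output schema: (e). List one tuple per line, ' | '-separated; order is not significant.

Subexpression sizes:
  R → 6
  ρ[z/v](R) → 6
  σ[b>2](ρ[z/v](R)) → 3
  π[e](σ[b>2](ρ[z/v](R))) → 3
  S → 5
  γ[a; MIN(d)→f](S) → 4
  ρ[e/a](γ[a; MIN(d)→f](S)) → 4
  π[e](ρ[e/a](γ[a; MIN(d)→f](S))) → 4
  (π[e](σ[b>2](ρ[z/v](R))) ∪ π[e](ρ[e/a](γ[a; MIN(d)→f](S)))) → 7

== RESULT ==
e
1
2
4
5
6
7
9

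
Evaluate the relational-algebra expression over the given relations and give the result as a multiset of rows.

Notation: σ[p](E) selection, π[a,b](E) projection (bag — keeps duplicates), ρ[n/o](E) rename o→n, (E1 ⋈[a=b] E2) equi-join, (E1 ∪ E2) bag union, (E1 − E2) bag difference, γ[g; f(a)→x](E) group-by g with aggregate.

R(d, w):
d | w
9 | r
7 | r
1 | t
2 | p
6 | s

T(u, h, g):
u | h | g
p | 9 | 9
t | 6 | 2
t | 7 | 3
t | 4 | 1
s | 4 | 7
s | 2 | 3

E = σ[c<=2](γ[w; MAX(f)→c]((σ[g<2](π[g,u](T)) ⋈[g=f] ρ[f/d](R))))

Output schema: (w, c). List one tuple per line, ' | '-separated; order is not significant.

Stepwise |·|:
  T → 6
  π[g,u](T) → 6
  σ[g<2](π[g,u](T)) → 1
  R → 5
  ρ[f/d](R) → 5
  (σ[g<2](π[g,u](T)) ⋈[g=f] ρ[f/d](R)) → 1
  γ[w; MAX(f)→c]((σ[g<2](π[g,u](T)) ⋈[g=f] ρ[f/d](R))) → 1
  σ[c<=2](γ[w; MAX(f)→c]((σ[g<2](π[g,u](T)) ⋈[g=f] ρ[f/d](R)))) → 1

== RESULT ==
w | c
t | 1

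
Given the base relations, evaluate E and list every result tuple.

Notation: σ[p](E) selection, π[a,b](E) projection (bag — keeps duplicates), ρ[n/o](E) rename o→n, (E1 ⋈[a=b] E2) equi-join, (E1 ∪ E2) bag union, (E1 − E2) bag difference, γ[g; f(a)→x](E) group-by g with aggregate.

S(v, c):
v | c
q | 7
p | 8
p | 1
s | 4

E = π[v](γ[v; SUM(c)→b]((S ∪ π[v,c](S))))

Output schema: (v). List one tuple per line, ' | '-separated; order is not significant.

Stepwise |·|:
  S → 4
  S → 4
  π[v,c](S) → 4
  (S ∪ π[v,c](S)) → 8
  γ[v; SUM(c)→b]((S ∪ π[v,c](S))) → 3
  π[v](γ[v; SUM(c)→b]((S ∪ π[v,c](S)))) → 3

== RESULT ==
v
p
q
s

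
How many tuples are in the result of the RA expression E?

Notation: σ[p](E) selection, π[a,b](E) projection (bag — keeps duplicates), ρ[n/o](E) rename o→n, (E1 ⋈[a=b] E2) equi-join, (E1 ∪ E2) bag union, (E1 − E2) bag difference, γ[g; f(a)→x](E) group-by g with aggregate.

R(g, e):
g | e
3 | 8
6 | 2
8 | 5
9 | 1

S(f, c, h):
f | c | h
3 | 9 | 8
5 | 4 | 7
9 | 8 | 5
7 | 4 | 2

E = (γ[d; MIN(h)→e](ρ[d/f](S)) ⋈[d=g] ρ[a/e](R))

Per-node cardinality:
  S → 4
  ρ[d/f](S) → 4
  γ[d; MIN(h)→e](ρ[d/f](S)) → 4
  R → 4
  ρ[a/e](R) → 4
  (γ[d; MIN(h)→e](ρ[d/f](S)) ⋈[d=g] ρ[a/e](R)) → 2

|E| = 2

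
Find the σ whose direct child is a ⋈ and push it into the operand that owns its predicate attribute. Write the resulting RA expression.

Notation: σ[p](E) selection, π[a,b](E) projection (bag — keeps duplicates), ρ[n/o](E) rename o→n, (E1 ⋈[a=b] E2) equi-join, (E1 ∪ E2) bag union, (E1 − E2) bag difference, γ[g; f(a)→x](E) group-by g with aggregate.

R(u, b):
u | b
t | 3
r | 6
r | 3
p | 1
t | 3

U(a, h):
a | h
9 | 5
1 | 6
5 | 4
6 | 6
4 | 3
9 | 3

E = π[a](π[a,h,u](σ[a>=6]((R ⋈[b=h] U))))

σ filters on a, owned by the right side.
E' = π[a](π[a,h,u]((R ⋈[b=h] σ[a>=6](U))))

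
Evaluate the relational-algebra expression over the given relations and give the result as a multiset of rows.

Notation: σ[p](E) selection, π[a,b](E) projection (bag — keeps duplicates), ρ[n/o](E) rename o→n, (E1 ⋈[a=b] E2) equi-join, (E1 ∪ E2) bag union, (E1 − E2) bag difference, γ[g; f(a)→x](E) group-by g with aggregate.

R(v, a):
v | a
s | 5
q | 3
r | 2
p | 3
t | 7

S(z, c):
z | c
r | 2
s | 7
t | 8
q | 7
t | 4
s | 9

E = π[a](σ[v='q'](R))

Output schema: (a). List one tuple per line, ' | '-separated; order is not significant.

Stepwise |·|:
  R → 5
  σ[v='q'](R) → 1
  π[a](σ[v='q'](R)) → 1

== RESULT ==
a
3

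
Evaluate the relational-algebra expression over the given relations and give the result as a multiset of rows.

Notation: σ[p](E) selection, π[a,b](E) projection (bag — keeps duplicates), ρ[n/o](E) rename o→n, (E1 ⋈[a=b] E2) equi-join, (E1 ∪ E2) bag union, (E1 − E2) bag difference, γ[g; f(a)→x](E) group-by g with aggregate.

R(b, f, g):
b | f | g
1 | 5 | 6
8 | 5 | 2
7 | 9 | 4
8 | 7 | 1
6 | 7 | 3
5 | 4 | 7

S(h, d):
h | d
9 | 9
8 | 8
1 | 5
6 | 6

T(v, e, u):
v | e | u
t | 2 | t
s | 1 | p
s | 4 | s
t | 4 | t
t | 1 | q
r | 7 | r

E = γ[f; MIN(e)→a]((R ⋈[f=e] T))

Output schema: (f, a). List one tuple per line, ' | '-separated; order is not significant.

Subexpression sizes:
  R → 6
  T → 6
  (R ⋈[f=e] T) → 4
  γ[f; MIN(e)→a]((R ⋈[f=e] T)) → 2

== RESULT ==
f | a
4 | 4
7 | 7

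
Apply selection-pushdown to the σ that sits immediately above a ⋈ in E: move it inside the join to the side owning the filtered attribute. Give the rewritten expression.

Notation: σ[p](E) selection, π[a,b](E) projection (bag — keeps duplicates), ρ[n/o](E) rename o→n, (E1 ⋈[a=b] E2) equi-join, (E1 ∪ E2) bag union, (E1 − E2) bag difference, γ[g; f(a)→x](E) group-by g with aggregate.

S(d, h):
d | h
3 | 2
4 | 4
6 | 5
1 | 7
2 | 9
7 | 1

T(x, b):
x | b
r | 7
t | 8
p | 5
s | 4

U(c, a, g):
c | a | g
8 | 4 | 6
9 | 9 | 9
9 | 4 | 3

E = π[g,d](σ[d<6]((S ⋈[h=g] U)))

σ filters on d, owned by the left side.
E' = π[g,d]((σ[d<6](S) ⋈[h=g] U))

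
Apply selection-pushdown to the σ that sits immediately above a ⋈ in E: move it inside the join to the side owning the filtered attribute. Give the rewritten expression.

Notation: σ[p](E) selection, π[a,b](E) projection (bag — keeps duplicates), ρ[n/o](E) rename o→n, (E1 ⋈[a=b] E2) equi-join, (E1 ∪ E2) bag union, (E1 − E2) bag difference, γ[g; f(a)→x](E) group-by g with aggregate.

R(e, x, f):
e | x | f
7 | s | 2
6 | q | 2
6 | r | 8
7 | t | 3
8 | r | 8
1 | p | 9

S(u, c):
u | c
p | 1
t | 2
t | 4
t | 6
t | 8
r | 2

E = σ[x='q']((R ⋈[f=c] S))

σ filters on x, owned by the left side.
E' = (σ[x='q'](R) ⋈[f=c] S)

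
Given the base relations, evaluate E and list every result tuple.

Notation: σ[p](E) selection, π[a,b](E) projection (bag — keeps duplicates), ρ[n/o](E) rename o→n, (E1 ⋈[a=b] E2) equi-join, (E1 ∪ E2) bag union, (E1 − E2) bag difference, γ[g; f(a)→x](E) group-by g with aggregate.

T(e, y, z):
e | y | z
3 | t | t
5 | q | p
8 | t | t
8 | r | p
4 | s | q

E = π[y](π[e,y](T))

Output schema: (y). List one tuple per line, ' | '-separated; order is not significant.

Subexpression sizes:
  T → 5
  π[e,y](T) → 5
  π[y](π[e,y](T)) → 5

== RESULT ==
y
q
r
s
t
t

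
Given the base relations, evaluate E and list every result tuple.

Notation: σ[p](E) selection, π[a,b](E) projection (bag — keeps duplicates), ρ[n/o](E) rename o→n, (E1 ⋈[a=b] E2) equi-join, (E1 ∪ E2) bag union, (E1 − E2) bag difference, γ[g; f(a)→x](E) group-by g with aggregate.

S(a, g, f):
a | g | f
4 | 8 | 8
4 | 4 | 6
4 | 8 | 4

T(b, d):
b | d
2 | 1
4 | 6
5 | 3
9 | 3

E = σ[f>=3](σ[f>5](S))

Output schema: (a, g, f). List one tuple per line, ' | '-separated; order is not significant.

Row counts bottom-up:
  S → 3
  σ[f>5](S) → 2
  σ[f>=3](σ[f>5](S)) → 2

== RESULT ==
a | g | f
4 | 4 | 6
4 | 8 | 8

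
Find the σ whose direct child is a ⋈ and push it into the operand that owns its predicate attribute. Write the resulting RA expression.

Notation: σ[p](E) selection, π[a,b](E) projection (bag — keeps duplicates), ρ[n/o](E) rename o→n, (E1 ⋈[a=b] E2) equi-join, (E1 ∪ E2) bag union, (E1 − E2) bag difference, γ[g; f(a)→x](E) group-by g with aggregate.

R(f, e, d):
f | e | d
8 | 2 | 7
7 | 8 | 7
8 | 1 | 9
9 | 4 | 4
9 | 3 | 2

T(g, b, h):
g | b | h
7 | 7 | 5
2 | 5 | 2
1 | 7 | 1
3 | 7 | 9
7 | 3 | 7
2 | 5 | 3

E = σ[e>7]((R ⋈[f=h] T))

σ filters on e, owned by the left side.
E' = (σ[e>7](R) ⋈[f=h] T)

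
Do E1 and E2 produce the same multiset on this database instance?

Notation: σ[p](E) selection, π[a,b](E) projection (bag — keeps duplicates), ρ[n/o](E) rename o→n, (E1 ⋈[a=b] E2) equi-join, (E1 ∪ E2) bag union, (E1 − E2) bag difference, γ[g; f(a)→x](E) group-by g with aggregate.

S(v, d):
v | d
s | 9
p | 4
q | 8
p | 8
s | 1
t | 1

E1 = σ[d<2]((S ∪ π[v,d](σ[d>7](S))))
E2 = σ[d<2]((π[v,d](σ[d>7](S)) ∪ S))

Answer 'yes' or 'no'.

E1 stepwise |·|:
  S → 6
  S → 6
  σ[d>7](S) → 3
  π[v,d](σ[d>7](S)) → 3
  (S ∪ π[v,d](σ[d>7](S))) → 9
  σ[d<2]((S ∪ π[v,d](σ[d>7](S)))) → 2
E2 stepwise |·|:
  S → 6
  σ[d>7](S) → 3
  π[v,d](σ[d>7](S)) → 3
  S → 6
  (π[v,d](σ[d>7](S)) ∪ S) → 9
  σ[d<2]((π[v,d](σ[d>7](S)) ∪ S)) → 2

E1 and E2 produce the same multiset:
v | d
s | 1
t | 1

yes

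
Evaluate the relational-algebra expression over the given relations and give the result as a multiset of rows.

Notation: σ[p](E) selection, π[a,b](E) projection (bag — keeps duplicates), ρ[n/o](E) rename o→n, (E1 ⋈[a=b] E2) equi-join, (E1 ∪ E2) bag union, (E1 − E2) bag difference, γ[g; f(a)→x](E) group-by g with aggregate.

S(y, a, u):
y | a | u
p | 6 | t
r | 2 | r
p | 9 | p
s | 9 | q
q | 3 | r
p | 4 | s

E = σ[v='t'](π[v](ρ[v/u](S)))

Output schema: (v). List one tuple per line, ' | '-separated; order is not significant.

Row counts bottom-up:
  S → 6
  ρ[v/u](S) → 6
  π[v](ρ[v/u](S)) → 6
  σ[v='t'](π[v](ρ[v/u](S))) → 1

== RESULT ==
v
t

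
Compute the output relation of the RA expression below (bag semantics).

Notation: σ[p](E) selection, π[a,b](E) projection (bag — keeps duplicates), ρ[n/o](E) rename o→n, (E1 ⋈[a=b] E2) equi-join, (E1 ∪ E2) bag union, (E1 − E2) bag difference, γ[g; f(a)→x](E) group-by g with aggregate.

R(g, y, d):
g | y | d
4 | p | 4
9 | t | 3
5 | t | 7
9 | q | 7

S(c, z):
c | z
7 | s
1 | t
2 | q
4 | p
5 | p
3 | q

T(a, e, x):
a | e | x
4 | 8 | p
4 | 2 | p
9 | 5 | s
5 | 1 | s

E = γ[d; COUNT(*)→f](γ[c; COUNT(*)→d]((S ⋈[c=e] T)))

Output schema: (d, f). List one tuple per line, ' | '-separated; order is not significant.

Row counts bottom-up:
  S → 6
  T → 4
  (S ⋈[c=e] T) → 3
  γ[c; COUNT(*)→d]((S ⋈[c=e] T)) → 3
  γ[d; COUNT(*)→f](γ[c; COUNT(*)→d]((S ⋈[c=e] T))) → 1

== RESULT ==
d | f
1 | 3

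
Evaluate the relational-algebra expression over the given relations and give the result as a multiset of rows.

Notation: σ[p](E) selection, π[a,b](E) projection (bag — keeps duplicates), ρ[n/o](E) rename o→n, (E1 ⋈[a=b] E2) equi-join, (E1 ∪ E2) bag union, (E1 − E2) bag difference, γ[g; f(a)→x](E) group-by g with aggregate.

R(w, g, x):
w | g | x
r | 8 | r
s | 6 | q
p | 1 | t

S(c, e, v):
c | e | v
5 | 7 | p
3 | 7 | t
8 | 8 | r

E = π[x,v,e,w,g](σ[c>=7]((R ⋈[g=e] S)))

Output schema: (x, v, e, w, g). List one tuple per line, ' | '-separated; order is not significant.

Row counts bottom-up:
  R → 3
  S → 3
  (R ⋈[g=e] S) → 1
  σ[c>=7]((R ⋈[g=e] S)) → 1
  π[x,v,e,w,g](σ[c>=7]((R ⋈[g=e] S))) → 1

== RESULT ==
x | v | e | w | g
r | r | 8 | r | 8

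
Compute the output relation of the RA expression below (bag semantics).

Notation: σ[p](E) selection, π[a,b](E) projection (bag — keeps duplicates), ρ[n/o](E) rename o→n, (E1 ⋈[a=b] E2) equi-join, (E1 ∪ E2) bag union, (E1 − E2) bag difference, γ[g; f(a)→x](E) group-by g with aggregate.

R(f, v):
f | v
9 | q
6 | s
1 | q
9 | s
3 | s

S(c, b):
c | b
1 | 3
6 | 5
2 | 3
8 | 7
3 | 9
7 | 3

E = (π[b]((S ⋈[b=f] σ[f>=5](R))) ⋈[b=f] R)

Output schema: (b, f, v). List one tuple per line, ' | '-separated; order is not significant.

Row counts bottom-up:
  S → 6
  R → 5
  σ[f>=5](R) → 3
  (S ⋈[b=f] σ[f>=5](R)) → 2
  π[b]((S ⋈[b=f] σ[f>=5](R))) → 2
  R → 5
  (π[b]((S ⋈[b=f] σ[f>=5](R))) ⋈[b=f] R) → 4

== RESULT ==
b | f | v
9 | 9 | q
9 | 9 | q
9 | 9 | s
9 | 9 | s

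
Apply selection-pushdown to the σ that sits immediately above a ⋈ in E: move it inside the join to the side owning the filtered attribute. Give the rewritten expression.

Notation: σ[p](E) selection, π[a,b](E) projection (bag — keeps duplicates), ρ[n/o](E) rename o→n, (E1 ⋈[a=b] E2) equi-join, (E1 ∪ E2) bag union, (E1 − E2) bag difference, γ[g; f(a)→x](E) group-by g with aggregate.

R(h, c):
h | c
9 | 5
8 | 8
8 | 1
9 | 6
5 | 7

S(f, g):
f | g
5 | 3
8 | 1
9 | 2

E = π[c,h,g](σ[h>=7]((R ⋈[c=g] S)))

σ filters on h, owned by the left side.
E' = π[c,h,g]((σ[h>=7](R) ⋈[c=g] S))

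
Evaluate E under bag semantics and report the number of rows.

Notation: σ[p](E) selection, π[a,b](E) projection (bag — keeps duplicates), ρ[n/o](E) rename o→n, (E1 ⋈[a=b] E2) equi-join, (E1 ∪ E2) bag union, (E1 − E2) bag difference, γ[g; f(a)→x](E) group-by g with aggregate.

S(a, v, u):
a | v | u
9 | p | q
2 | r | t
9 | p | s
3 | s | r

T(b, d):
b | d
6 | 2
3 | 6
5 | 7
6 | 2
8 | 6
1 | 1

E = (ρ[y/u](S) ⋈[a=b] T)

Row counts bottom-up:
  S → 4
  ρ[y/u](S) → 4
  T → 6
  (ρ[y/u](S) ⋈[a=b] T) → 1

|E| = 1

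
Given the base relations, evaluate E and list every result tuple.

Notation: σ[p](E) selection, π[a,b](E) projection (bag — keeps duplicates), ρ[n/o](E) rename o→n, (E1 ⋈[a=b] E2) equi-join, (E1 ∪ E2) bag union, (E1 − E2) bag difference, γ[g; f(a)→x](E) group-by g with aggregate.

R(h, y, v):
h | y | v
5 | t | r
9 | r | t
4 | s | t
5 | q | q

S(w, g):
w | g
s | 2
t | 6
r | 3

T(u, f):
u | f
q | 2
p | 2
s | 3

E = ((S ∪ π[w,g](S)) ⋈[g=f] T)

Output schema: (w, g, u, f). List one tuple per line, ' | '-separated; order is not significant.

Row counts bottom-up:
  S → 3
  S → 3
  π[w,g](S) → 3
  (S ∪ π[w,g](S)) → 6
  T → 3
  ((S ∪ π[w,g](S)) ⋈[g=f] T) → 6

== RESULT ==
w | g | u | f
r | 3 | s | 3
r | 3 | s | 3
s | 2 | p | 2
s | 2 | p | 2
s | 2 | q | 2
s | 2 | q | 2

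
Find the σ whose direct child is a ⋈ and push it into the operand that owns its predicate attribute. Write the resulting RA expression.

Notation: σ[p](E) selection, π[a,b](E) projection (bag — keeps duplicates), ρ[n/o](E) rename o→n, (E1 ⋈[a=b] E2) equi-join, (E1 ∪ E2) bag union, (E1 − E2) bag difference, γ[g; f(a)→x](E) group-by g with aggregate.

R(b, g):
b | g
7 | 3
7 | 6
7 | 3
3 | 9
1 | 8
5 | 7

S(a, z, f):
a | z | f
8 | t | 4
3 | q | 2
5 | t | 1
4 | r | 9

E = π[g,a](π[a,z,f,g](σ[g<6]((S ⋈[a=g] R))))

σ filters on g, owned by the right side.
E' = π[g,a](π[a,z,f,g]((S ⋈[a=g] σ[g<6](R))))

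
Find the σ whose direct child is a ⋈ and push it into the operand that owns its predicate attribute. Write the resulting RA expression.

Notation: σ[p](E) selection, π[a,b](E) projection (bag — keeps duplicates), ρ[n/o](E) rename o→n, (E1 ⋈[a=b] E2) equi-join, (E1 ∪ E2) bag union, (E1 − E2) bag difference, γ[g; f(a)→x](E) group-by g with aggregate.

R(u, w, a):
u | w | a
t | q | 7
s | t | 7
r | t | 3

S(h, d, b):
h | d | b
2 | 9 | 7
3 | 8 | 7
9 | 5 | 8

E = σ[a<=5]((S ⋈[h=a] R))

σ filters on a, owned by the right side.
E' = (S ⋈[h=a] σ[a<=5](R))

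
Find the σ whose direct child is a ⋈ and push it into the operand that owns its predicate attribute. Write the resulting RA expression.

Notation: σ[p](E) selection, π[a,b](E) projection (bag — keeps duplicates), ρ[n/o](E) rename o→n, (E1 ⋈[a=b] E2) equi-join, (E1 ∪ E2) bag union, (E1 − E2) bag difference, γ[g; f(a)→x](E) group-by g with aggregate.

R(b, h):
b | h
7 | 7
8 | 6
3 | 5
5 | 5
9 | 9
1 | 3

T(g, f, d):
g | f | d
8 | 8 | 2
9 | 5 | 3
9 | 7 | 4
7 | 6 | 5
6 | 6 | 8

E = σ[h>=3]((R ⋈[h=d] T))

σ filters on h, owned by the left side.
E' = (σ[h>=3](R) ⋈[h=d] T)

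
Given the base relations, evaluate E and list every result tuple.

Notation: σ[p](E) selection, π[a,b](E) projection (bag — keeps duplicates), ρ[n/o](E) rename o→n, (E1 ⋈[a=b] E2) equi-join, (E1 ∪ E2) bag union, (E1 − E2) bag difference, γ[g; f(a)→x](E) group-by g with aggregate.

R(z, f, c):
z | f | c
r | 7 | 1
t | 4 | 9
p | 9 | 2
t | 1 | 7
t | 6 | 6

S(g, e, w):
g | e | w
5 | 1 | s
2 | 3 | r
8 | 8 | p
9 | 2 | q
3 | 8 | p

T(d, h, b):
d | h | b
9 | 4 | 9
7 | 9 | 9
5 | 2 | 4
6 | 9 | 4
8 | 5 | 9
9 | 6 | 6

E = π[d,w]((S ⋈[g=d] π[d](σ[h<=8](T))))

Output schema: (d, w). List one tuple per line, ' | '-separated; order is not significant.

Subexpression sizes:
  S → 5
  T → 6
  σ[h<=8](T) → 4
  π[d](σ[h<=8](T)) → 4
  (S ⋈[g=d] π[d](σ[h<=8](T))) → 4
  π[d,w]((S ⋈[g=d] π[d](σ[h<=8](T)))) → 4

== RESULT ==
d | w
5 | s
8 | p
9 | q
9 | q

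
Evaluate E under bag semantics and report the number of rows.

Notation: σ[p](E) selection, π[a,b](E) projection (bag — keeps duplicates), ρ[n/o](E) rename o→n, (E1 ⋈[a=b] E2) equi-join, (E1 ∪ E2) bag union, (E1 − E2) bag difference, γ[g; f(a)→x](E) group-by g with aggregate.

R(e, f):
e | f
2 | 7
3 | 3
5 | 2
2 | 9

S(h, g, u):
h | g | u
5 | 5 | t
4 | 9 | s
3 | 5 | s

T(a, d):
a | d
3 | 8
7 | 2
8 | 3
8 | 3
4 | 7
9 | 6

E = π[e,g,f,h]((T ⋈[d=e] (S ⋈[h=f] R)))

Subexpression sizes:
  T → 6
  S → 3
  R → 4
  (S ⋈[h=f] R) → 1
  (T ⋈[d=e] (S ⋈[h=f] R)) → 2
  π[e,g,f,h]((T ⋈[d=e] (S ⋈[h=f] R))) → 2

|E| = 2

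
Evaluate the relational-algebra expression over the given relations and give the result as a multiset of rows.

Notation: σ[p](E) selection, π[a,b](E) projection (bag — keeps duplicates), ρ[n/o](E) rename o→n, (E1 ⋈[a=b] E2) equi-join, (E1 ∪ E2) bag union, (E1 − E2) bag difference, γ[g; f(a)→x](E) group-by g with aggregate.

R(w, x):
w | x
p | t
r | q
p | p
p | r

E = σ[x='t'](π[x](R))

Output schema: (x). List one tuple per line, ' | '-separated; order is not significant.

Row counts bottom-up:
  R → 4
  π[x](R) → 4
  σ[x='t'](π[x](R)) → 1

== RESULT ==
x
t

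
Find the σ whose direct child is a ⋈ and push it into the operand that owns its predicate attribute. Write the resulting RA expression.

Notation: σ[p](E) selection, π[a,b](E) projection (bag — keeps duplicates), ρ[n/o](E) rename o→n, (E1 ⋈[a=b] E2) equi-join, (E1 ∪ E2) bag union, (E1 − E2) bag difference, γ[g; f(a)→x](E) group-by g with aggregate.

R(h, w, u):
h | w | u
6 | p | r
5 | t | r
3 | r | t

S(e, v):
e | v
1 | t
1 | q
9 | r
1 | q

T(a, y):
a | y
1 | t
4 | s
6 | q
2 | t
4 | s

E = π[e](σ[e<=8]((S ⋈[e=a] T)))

σ filters on e, owned by the left side.
E' = π[e]((σ[e<=8](S) ⋈[e=a] T))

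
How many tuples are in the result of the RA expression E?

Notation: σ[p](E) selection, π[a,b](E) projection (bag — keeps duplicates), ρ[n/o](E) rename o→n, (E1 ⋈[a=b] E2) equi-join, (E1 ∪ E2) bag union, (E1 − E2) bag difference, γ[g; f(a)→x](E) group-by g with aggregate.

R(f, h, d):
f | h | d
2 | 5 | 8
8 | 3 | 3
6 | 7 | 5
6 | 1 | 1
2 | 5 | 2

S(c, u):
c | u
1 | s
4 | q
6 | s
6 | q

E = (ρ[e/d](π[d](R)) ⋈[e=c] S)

Row counts bottom-up:
  R → 5
  π[d](R) → 5
  ρ[e/d](π[d](R)) → 5
  S → 4
  (ρ[e/d](π[d](R)) ⋈[e=c] S) → 1

|E| = 1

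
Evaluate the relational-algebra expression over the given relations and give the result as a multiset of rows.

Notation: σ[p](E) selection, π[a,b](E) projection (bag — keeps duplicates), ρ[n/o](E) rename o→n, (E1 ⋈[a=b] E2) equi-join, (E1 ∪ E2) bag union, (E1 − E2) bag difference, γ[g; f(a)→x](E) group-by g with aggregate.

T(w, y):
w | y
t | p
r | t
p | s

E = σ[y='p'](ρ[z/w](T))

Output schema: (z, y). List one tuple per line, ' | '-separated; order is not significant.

Row counts bottom-up:
  T → 3
  ρ[z/w](T) → 3
  σ[y='p'](ρ[z/w](T)) → 1

== RESULT ==
z | y
t | p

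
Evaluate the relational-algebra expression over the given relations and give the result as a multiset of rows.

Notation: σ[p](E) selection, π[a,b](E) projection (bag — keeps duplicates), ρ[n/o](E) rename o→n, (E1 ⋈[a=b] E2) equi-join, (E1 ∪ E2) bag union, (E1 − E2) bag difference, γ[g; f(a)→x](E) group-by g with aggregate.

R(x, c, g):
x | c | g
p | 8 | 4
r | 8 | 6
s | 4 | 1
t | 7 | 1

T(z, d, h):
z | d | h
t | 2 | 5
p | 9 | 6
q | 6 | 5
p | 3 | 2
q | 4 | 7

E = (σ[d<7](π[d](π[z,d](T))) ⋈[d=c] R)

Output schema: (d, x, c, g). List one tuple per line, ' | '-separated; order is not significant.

Per-node cardinality:
  T → 5
  π[z,d](T) → 5
  π[d](π[z,d](T)) → 5
  σ[d<7](π[d](π[z,d](T))) → 4
  R → 4
  (σ[d<7](π[d](π[z,d](T))) ⋈[d=c] R) → 1

== RESULT ==
d | x | c | g
4 | s | 4 | 1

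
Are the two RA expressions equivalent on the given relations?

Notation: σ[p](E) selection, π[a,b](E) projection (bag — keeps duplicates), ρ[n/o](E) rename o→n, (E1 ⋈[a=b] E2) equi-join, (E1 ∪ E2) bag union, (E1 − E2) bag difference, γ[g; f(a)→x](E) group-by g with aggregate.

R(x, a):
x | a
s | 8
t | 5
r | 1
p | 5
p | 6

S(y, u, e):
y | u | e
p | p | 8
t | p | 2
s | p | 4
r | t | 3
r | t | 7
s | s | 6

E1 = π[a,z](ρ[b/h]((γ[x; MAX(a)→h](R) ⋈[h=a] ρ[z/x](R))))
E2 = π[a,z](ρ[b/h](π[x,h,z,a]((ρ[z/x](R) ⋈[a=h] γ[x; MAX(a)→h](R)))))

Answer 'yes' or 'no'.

E1 stepwise |·|:
  R → 5
  γ[x; MAX(a)→h](R) → 4
  R → 5
  ρ[z/x](R) → 5
  (γ[x; MAX(a)→h](R) ⋈[h=a] ρ[z/x](R)) → 5
  ρ[b/h]((γ[x; MAX(a)→h](R) ⋈[h=a] ρ[z/x](R))) → 5
  π[a,z](ρ[b/h]((γ[x; MAX(a)→h](R) ⋈[h=a] ρ[z/x](R)))) → 5
E2 stepwise |·|:
  R → 5
  ρ[z/x](R) → 5
  R → 5
  γ[x; MAX(a)→h](R) → 4
  (ρ[z/x](R) ⋈[a=h] γ[x; MAX(a)→h](R)) → 5
  π[x,h,z,a]((ρ[z/x](R) ⋈[a=h] γ[x; MAX(a)→h](R))) → 5
  ρ[b/h](π[x,h,z,a]((ρ[z/x](R) ⋈[a=h] γ[x; MAX(a)→h](R)))) → 5
  π[a,z](ρ[b/h](π[x,h,z,a]((ρ[z/x](R) ⋈[a=h] γ[x; MAX(a)→h](R))))) → 5

E1 and E2 produce the same multiset:
a | z
1 | r
5 | p
5 | t
6 | p
8 | s

yes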